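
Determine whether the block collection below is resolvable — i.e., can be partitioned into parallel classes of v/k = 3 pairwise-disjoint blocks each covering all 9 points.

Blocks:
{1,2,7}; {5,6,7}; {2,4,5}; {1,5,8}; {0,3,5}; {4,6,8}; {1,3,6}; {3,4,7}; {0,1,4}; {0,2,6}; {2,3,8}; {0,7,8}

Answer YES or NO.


v = 9, block size k = 3, number of blocks = 12.
For resolvability, blocks must partition into parallel classes of size v/k = 3.
Total blocks must therefore be a multiple of 3: 12 = 3·4 + 0 ⇒ divisible ✓.
Greedy packing gives 4 candidate class(es). Each should be a full parallel class (size 3, covers all 9 points).
  Class 1 (3 blocks): {1,2,7}; {0,3,5}; {4,6,8}. Points covered: [0, 1, 2, 3, 4, 5, 6, 7, 8].
  Class 2 (3 blocks): {5,6,7}; {0,1,4}; {2,3,8}. Points covered: [0, 1, 2, 3, 4, 5, 6, 7, 8].
  Class 3 (3 blocks): {2,4,5}; {1,3,6}; {0,7,8}. Points covered: [0, 1, 2, 3, 4, 5, 6, 7, 8].
  Class 4 (3 blocks): {1,5,8}; {3,4,7}; {0,2,6}. Points covered: [0, 1, 2, 3, 4, 5, 6, 7, 8].
All classes full (size 3)? YES. All classes cover every point? YES.
Resolvable? YES.

YES


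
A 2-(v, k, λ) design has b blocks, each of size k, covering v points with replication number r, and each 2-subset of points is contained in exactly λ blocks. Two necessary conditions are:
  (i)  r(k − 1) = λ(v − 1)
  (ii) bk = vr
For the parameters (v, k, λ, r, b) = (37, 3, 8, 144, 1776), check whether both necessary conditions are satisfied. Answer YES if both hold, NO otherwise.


Condition (i): r(k − 1) = 144·2 = 288; λ(v − 1) = 8·36 = 288. Match? YES.
Condition (ii): bk = 1776·3 = 5328; vr = 37·144 = 5328. Match? YES.
Both conditions hold? YES.

YES


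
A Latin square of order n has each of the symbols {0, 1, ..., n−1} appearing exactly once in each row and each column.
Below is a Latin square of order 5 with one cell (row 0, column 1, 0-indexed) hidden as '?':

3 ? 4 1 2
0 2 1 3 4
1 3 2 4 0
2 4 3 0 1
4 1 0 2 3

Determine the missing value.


Row 0 contains symbols [1, 2, 3, 4] — missing [0].
Column 1 contains symbols [1, 2, 3, 4] — missing [0].
The missing symbol must appear in both missing sets; intersection = [0].
Therefore the hidden value is 0.

Missing value = 0.


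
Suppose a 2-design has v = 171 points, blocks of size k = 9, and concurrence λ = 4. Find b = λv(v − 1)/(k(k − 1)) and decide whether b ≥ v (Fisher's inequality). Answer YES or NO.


r = λ(v − 1)/(k − 1) = 4·170/8 = 85.
b = vr/k = 171·85/9 = 1615.
Fisher's inequality: b ≥ v ⇔ 1615 ≥ 171? YES.

YES


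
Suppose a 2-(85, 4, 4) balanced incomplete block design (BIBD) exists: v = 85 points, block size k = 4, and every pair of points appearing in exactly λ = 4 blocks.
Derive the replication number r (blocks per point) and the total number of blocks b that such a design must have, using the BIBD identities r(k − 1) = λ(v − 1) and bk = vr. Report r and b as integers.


Any 2-(v, k, λ) BIBD satisfies two necessary conditions:
  (i)  Each point sits in r blocks, and counting incidences through any fixed point gives r(k − 1) = λ(v − 1), so r = λ(v − 1)/(k − 1).
  (ii) Total incidences bk = vr, so b = vr/k.
Step 1: r = λ(v − 1)/(k − 1) = 4·(85 − 1)/(4 − 1) = 4·84/3 = 336/3 = 112.
Step 2: b = vr/k = 85·112/4 = 9520/4 = 2380.
Check integrality: r = 112 ∈ Z ✓, b = 2380 ∈ Z ✓.
(These identities are necessary conditions: they determine r and b for any design with these parameters, but do not by themselves prove that one exists.)

r = 112, b = 2380.


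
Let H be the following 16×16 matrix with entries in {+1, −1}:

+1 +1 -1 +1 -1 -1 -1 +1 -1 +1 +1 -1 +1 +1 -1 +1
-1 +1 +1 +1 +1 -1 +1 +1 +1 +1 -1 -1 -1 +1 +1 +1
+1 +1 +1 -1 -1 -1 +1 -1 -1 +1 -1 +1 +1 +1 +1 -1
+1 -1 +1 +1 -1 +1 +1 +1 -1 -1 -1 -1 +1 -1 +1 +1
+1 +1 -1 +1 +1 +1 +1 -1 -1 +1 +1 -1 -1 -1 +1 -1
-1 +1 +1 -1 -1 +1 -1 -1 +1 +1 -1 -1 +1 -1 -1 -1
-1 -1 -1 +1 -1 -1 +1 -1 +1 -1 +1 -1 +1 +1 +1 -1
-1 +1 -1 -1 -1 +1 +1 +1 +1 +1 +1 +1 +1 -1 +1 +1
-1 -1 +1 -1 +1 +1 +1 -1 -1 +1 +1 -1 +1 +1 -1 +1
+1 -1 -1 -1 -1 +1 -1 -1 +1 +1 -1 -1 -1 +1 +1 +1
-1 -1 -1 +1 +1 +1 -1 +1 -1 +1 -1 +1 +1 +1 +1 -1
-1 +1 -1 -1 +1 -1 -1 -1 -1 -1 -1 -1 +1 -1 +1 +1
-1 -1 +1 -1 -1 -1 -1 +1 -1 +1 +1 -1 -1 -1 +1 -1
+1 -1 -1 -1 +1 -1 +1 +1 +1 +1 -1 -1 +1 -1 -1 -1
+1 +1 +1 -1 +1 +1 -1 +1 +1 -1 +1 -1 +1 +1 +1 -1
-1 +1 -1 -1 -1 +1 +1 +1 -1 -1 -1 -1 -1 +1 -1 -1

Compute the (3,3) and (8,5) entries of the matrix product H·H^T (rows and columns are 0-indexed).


Row 3 of H: [1, -1, 1, 1, -1, 1, 1, 1, -1, -1, -1, -1, 1, -1, 1, 1].
Row 5 of H: [-1, 1, 1, -1, -1, 1, -1, -1, 1, 1, -1, -1, 1, -1, -1, -1].
Row 8 of H: [-1, -1, 1, -1, 1, 1, 1, -1, -1, 1, 1, -1, 1, 1, -1, 1].
(H·H^T)[3][3] = Σ_j H[3][j]·H[3][j] = (1)² + (-1)² + (1)² + (1)² + (-1)² + (1)² + (1)² + (1)² + (-1)² + (-1)² + (-1)² + (-1)² + (1)² + (-1)² + (1)² + (1)² = 1 + 1 + 1 + 1 + 1 + 1 + 1 + 1 + 1 + 1 + 1 + 1 + 1 + 1 + 1 + 1 = 16.
(H·H^T)[8][5] = Σ_j H[8][j]·H[5][j] = (-1)·(-1) + (-1)·(1) + (1)·(1) + (-1)·(-1) + (1)·(-1) + (1)·(1) + (1)·(-1) + (-1)·(-1) + (-1)·(1) + (1)·(1) + (1)·(-1) + (-1)·(-1) + (1)·(1) + (1)·(-1) + (-1)·(-1) + (1)·(-1) = 1 + -1 + 1 + 1 + -1 + 1 + -1 + 1 + -1 + 1 + -1 + 1 + 1 + -1 + 1 + -1 = 2.
Rows 8 and 5 are not orthogonal (dot product = 2 ≠ 0), so H is not a Hadamard matrix.

(3,3) entry = 16; (8,5) entry = 2.


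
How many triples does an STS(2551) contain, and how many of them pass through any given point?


An STS(v) is a 2-(v, 3, 1) BIBD: block size k = 3, λ = 1.
Replication: r(k − 1) = λ(v − 1) ⇒ r·2 = 2551 − 1 = 2550 ⇒ r = 1275.
Block count: bk = vr ⇒ b·3 = 2551·1275 = 3252525 ⇒ b = 1084175.

r = 1275, b = 1084175.


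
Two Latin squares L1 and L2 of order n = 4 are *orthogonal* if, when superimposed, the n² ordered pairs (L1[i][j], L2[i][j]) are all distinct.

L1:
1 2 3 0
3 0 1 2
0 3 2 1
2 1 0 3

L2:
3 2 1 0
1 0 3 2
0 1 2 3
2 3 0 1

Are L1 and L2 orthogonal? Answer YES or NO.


Form the n² = 16 superimposed pairs (L1[i][j], L2[i][j]), row by row (rows and columns indexed from 0):
row 0: (1,3) (2,2) (3,1) (0,0)
row 1: (3,1) (0,0) (1,3) (2,2)
row 2: (0,0) (3,1) (2,2) (1,3)
row 3: (2,2) (1,3) (0,0) (3,1)
Orthogonality requires all 16 pairs distinct.
But the pair (3,1) repeats: cell (0,2) has L1 = 3, L2 = 1, and cell (1,0) has L1 = 3, L2 = 1.
A repeated pair means some other pair never occurs (only 4 distinct pairs out of 16), so the squares are not orthogonal.
Conclusion: NO.

NO


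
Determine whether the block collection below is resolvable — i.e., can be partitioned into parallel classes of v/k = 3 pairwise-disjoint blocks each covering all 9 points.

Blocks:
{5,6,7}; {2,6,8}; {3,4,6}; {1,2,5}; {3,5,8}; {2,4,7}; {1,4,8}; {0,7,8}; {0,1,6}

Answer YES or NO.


v = 9, block size k = 3, number of blocks = 9.
For resolvability, blocks must partition into parallel classes of size v/k = 3.
Total blocks must therefore be a multiple of 3: 9 = 3·3 + 0 ⇒ divisible ✓.
Consider block {5,6,7}. The only other block(s) in the collection disjoint from it are {1,4,8} — just 1 block(s). Any parallel class containing {5,6,7} would need 2 other blocks each disjoint from it, so no parallel class of size 3 can contain {5,6,7}.
Since every block must belong to some parallel class in a resolution, the collection cannot be partitioned into parallel classes.
Resolvable? NO.

NO


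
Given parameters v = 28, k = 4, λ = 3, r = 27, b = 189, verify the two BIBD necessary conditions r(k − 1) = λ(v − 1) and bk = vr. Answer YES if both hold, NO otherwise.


Condition (i): r(k − 1) = 27·3 = 81; λ(v − 1) = 3·27 = 81. Match? YES.
Condition (ii): bk = 189·4 = 756; vr = 28·27 = 756. Match? YES.
Both conditions hold? YES.

YES


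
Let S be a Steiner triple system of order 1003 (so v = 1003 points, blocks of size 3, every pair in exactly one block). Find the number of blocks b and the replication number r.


An STS(v) is a 2-(v, 3, 1) BIBD: block size k = 3, λ = 1.
Replication: r(k − 1) = λ(v − 1) ⇒ r·2 = 1003 − 1 = 1002 ⇒ r = 501.
Block count: bk = vr ⇒ b·3 = 1003·501 = 502503 ⇒ b = 167501.

r = 501, b = 167501.


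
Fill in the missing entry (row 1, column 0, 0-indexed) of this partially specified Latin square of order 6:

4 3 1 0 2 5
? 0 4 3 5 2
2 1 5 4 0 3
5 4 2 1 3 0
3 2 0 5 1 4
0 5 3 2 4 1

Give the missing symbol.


Row 1 contains symbols [0, 2, 3, 4, 5] — missing [1].
Column 0 contains symbols [0, 2, 3, 4, 5] — missing [1].
The missing symbol must appear in both missing sets; intersection = [1].
Therefore the hidden value is 1.

Missing value = 1.


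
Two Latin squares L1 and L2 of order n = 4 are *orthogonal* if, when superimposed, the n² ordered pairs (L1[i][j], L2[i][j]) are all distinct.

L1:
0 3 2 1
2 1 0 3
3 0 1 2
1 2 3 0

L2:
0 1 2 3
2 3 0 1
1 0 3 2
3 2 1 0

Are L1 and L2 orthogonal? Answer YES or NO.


Form the n² = 16 superimposed pairs (L1[i][j], L2[i][j]), row by row (rows and columns indexed from 0):
row 0: (0,0) (3,1) (2,2) (1,3)
row 1: (2,2) (1,3) (0,0) (3,1)
row 2: (3,1) (0,0) (1,3) (2,2)
row 3: (1,3) (2,2) (3,1) (0,0)
Orthogonality requires all 16 pairs distinct.
But the pair (2,2) repeats: cell (0,2) has L1 = 2, L2 = 2, and cell (1,0) has L1 = 2, L2 = 2.
A repeated pair means some other pair never occurs (only 4 distinct pairs out of 16), so the squares are not orthogonal.
Conclusion: NO.

NO


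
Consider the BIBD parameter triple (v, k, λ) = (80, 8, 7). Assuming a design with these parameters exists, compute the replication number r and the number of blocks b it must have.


Any 2-(v, k, λ) BIBD satisfies two necessary conditions:
  (i)  Each point sits in r blocks, and counting incidences through any fixed point gives r(k − 1) = λ(v − 1), so r = λ(v − 1)/(k − 1).
  (ii) Total incidences bk = vr, so b = vr/k.
Step 1: r = λ(v − 1)/(k − 1) = 7·(80 − 1)/(8 − 1) = 7·79/7 = 553/7 = 79.
Step 2: b = vr/k = 80·79/8 = 6320/8 = 790.
Check integrality: r = 79 ∈ Z ✓, b = 790 ∈ Z ✓.
(These identities are necessary conditions: they determine r and b for any design with these parameters, but do not by themselves prove that one exists.)

r = 79, b = 790.


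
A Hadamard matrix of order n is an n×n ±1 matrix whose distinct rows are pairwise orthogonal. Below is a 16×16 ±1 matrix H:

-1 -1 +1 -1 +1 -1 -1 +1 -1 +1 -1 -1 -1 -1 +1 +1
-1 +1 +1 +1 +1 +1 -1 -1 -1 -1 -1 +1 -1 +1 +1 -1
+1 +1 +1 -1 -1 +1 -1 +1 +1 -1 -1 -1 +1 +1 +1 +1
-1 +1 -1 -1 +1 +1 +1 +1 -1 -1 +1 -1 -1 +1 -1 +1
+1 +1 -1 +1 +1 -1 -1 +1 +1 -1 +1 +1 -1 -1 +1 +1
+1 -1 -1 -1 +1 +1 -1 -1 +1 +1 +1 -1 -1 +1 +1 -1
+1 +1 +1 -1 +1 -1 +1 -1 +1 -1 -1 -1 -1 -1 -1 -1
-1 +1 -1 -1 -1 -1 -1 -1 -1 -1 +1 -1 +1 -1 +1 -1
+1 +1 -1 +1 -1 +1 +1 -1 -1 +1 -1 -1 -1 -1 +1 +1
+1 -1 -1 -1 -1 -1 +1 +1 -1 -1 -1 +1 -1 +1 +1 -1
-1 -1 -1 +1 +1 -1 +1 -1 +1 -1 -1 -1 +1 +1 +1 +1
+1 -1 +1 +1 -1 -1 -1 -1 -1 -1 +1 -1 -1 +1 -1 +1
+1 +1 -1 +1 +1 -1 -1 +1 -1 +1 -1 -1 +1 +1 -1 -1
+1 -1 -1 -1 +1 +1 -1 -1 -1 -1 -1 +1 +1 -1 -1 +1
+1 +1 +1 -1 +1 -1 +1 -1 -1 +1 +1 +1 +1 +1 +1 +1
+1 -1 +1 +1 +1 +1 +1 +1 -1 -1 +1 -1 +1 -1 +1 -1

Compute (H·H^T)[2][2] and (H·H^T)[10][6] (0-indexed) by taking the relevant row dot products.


Row 2 of H: [1, 1, 1, -1, -1, 1, -1, 1, 1, -1, -1, -1, 1, 1, 1, 1].
Row 6 of H: [1, 1, 1, -1, 1, -1, 1, -1, 1, -1, -1, -1, -1, -1, -1, -1].
Row 10 of H: [-1, -1, -1, 1, 1, -1, 1, -1, 1, -1, -1, -1, 1, 1, 1, 1].
(H·H^T)[2][2] = Σ_j H[2][j]·H[2][j] = (1)² + (1)² + (1)² + (-1)² + (-1)² + (1)² + (-1)² + (1)² + (1)² + (-1)² + (-1)² + (-1)² + (1)² + (1)² + (1)² + (1)² = 1 + 1 + 1 + 1 + 1 + 1 + 1 + 1 + 1 + 1 + 1 + 1 + 1 + 1 + 1 + 1 = 16.
(H·H^T)[10][6] = Σ_j H[10][j]·H[6][j] = (-1)·(1) + (-1)·(1) + (-1)·(1) + (1)·(-1) + (1)·(1) + (-1)·(-1) + (1)·(1) + (-1)·(-1) + (1)·(1) + (-1)·(-1) + (-1)·(-1) + (-1)·(-1) + (1)·(-1) + (1)·(-1) + (1)·(-1) + (1)·(-1) = -1 + -1 + -1 + -1 + 1 + 1 + 1 + 1 + 1 + 1 + 1 + 1 + -1 + -1 + -1 + -1 = 0.
So rows 10 and 6 are orthogonal; the diagonal entry equals n = 16.

(2,2) entry = 16; (10,6) entry = 0.


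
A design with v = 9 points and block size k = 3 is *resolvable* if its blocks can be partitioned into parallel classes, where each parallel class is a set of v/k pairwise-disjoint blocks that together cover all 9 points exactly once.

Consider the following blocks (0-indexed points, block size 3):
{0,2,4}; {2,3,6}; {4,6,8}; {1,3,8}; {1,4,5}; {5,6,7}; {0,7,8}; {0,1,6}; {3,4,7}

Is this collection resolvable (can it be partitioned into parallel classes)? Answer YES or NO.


v = 9, block size k = 3, number of blocks = 9.
For resolvability, blocks must partition into parallel classes of size v/k = 3.
Total blocks must therefore be a multiple of 3: 9 = 3·3 + 0 ⇒ divisible ✓.
Consider block {4,6,8}. It intersects every other block in the collection, so no parallel class of size 3 can contain it.
Since every block must belong to some parallel class in a resolution, the collection cannot be partitioned into parallel classes.
Resolvable? NO.

NO


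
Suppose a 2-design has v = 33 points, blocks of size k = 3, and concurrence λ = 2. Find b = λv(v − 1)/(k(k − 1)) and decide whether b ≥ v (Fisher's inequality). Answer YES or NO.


b = λv(v − 1)/(k(k − 1)) = 2·33·32/(3·2) = 2112/6 = 352.
Compare with v = 33: b ≥ v, so Fisher's inequality holds.

YES


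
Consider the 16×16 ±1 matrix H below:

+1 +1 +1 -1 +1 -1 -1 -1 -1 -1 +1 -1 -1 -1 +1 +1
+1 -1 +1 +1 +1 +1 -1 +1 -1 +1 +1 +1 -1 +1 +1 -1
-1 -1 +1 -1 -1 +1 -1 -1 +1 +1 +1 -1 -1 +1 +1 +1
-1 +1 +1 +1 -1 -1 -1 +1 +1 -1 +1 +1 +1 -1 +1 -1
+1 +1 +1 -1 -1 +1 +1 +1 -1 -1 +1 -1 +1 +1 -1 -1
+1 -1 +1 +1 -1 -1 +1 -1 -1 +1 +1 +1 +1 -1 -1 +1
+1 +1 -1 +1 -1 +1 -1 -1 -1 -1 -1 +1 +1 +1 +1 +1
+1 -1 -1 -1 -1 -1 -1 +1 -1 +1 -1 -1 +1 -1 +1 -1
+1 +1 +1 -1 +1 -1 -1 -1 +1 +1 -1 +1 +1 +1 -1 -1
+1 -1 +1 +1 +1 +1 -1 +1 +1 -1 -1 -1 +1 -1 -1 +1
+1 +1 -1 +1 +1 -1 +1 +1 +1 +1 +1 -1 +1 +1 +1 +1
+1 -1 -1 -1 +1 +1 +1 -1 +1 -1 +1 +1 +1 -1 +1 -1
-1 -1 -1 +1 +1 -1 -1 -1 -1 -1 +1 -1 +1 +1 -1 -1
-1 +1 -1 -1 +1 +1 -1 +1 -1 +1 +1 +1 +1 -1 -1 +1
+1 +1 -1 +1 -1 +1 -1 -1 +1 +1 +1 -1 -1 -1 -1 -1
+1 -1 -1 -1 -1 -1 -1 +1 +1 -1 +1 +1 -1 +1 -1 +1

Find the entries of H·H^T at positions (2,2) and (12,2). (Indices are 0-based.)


Row 2 of H: [-1, -1, 1, -1, -1, 1, -1, -1, 1, 1, 1, -1, -1, 1, 1, 1].
Row 12 of H: [-1, -1, -1, 1, 1, -1, -1, -1, -1, -1, 1, -1, 1, 1, -1, -1].
(H·H^T)[2][2] = Σ_j H[2][j]·H[2][j] = (-1)² + (-1)² + (1)² + (-1)² + (-1)² + (1)² + (-1)² + (-1)² + (1)² + (1)² + (1)² + (-1)² + (-1)² + (1)² + (1)² + (1)² = 1 + 1 + 1 + 1 + 1 + 1 + 1 + 1 + 1 + 1 + 1 + 1 + 1 + 1 + 1 + 1 = 16.
(H·H^T)[12][2] = Σ_j H[12][j]·H[2][j] = (-1)·(-1) + (-1)·(-1) + (-1)·(1) + (1)·(-1) + (1)·(-1) + (-1)·(1) + (-1)·(-1) + (-1)·(-1) + (-1)·(1) + (-1)·(1) + (1)·(1) + (-1)·(-1) + (1)·(-1) + (1)·(1) + (-1)·(1) + (-1)·(1) = 1 + 1 + -1 + -1 + -1 + -1 + 1 + 1 + -1 + -1 + 1 + 1 + -1 + 1 + -1 + -1 = -2.
Rows 12 and 2 are not orthogonal (dot product = -2 ≠ 0), so H is not a Hadamard matrix.

(2,2) entry = 16; (12,2) entry = -2.


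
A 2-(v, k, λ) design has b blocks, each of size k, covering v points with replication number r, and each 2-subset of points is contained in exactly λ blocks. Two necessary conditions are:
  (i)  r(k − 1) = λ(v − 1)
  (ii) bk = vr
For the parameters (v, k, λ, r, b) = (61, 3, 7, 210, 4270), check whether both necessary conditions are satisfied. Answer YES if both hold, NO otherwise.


Condition (i): r(k − 1) = 210·2 = 420; λ(v − 1) = 7·60 = 420. Match? YES.
Condition (ii): bk = 4270·3 = 12810; vr = 61·210 = 12810. Match? YES.
Both conditions hold? YES.

YES


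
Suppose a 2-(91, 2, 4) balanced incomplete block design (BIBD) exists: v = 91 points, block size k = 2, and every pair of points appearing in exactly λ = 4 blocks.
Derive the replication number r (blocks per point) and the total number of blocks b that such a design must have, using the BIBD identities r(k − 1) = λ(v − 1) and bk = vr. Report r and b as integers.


Any 2-(v, k, λ) BIBD satisfies two necessary conditions:
  (i)  Each point sits in r blocks, and counting incidences through any fixed point gives r(k − 1) = λ(v − 1), so r = λ(v − 1)/(k − 1).
  (ii) Total incidences bk = vr, so b = vr/k.
Step 1: r = λ(v − 1)/(k − 1) = 4·(91 − 1)/(2 − 1) = 4·90/1 = 360/1 = 360.
Step 2: b = vr/k = 91·360/2 = 32760/2 = 16380.
Check integrality: r = 360 ∈ Z ✓, b = 16380 ∈ Z ✓.
(These identities are necessary conditions: they determine r and b for any design with these parameters, but do not by themselves prove that one exists.)

r = 360, b = 16380.


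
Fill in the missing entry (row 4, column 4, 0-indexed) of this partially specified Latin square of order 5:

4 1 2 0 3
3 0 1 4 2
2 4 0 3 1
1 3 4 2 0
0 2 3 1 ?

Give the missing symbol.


Row 4 contains symbols [0, 1, 2, 3] — missing [4].
Column 4 contains symbols [0, 1, 2, 3] — missing [4].
The missing symbol must appear in both missing sets; intersection = [4].
Therefore the hidden value is 4.

Missing value = 4.


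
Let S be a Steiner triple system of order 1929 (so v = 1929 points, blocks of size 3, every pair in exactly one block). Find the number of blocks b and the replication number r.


An STS(v) is a 2-(v, 3, 1) BIBD: block size k = 3, λ = 1.
Replication: r(k − 1) = λ(v − 1) ⇒ r·2 = 1929 − 1 = 1928 ⇒ r = 964.
Block count: b = v(v − 1)/6 = 1929·1928/6 = 3719112/6 = 619852.

r = 964, b = 619852.


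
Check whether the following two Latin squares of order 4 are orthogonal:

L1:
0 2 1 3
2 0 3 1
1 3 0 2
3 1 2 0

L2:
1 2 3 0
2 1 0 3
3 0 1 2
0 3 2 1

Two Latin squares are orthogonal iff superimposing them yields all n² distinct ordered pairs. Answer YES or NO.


Form the n² = 16 superimposed pairs (L1[i][j], L2[i][j]), row by row (rows and columns indexed from 0):
row 0: (0,1) (2,2) (1,3) (3,0)
row 1: (2,2) (0,1) (3,0) (1,3)
row 2: (1,3) (3,0) (0,1) (2,2)
row 3: (3,0) (1,3) (2,2) (0,1)
Orthogonality requires all 16 pairs distinct.
But the pair (2,2) repeats: cell (0,1) has L1 = 2, L2 = 2, and cell (1,0) has L1 = 2, L2 = 2.
A repeated pair means some other pair never occurs (only 4 distinct pairs out of 16), so the squares are not orthogonal.
Conclusion: NO.

NO


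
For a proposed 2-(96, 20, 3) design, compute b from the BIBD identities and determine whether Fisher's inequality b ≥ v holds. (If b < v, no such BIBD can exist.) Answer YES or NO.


b = λv(v − 1)/(k(k − 1)) = 3·96·95/(20·19) = 27360/380 = 72.
Compare with v = 96: b < v, so Fisher's inequality fails.

NO


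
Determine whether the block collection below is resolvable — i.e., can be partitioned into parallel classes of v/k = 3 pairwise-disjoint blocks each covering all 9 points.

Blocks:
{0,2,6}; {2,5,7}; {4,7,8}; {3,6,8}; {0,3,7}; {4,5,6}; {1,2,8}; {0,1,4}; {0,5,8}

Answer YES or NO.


v = 9, block size k = 3, number of blocks = 9.
For resolvability, blocks must partition into parallel classes of size v/k = 3.
Total blocks must therefore be a multiple of 3: 9 = 3·3 + 0 ⇒ divisible ✓.
Consider block {0,2,6}. The only other block(s) in the collection disjoint from it are {4,7,8} — just 1 block(s). Any parallel class containing {0,2,6} would need 2 other blocks each disjoint from it, so no parallel class of size 3 can contain {0,2,6}.
Since every block must belong to some parallel class in a resolution, the collection cannot be partitioned into parallel classes.
Resolvable? NO.

NO


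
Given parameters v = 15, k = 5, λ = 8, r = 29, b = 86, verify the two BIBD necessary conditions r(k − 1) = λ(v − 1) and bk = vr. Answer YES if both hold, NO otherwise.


Condition (i): r(k − 1) = 29·4 = 116; λ(v − 1) = 8·14 = 112. Match? NO.
Condition (ii): bk = 86·5 = 430; vr = 15·29 = 435. Match? NO.
Both conditions hold? NO.

NO


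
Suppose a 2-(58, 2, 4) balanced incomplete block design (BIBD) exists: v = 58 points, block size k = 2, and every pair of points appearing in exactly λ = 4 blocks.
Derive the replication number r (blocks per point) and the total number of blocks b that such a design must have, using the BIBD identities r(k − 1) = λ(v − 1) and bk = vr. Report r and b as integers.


Any 2-(v, k, λ) BIBD satisfies two necessary conditions:
  (i)  Each point sits in r blocks, and counting incidences through any fixed point gives r(k − 1) = λ(v − 1), so r = λ(v − 1)/(k − 1).
  (ii) Total incidences bk = vr, so b = vr/k.
Step 1: r = λ(v − 1)/(k − 1) = 4·(58 − 1)/(2 − 1) = 4·57/1 = 228/1 = 228.
Step 2: b = vr/k = 58·228/2 = 13224/2 = 6612.
Check integrality: r = 228 ∈ Z ✓, b = 6612 ∈ Z ✓.
(These identities are necessary conditions: they determine r and b for any design with these parameters, but do not by themselves prove that one exists.)

r = 228, b = 6612.


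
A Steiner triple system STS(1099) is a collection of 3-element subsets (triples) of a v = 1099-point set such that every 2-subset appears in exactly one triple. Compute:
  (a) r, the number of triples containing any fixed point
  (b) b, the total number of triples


An STS(v) is a 2-(v, 3, 1) BIBD: block size k = 3, λ = 1.
Replication: r(k − 1) = λ(v − 1) ⇒ r·2 = 1099 − 1 = 1098 ⇒ r = 549.
Block count: b = v(v − 1)/6 = 1099·1098/6 = 1206702/6 = 201117.
(Check via bk = vr: 201117·3 = 603351 = 1099·549 = 603351 ✓.)

r = 549, b = 201117.


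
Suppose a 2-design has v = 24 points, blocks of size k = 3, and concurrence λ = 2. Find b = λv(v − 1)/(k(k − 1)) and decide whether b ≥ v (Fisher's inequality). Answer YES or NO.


b = λv(v − 1)/(k(k − 1)) = 2·24·23/(3·2) = 1104/6 = 184.
Compare with v = 24: b ≥ v, so Fisher's inequality holds.

YES


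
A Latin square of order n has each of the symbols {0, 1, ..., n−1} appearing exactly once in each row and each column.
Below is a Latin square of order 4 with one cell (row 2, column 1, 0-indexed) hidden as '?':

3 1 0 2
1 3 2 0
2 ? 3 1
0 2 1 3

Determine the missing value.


Row 2 contains symbols [1, 2, 3] — missing [0].
Column 1 contains symbols [1, 2, 3] — missing [0].
The missing symbol must appear in both missing sets; intersection = [0].
Therefore the hidden value is 0.

Missing value = 0.


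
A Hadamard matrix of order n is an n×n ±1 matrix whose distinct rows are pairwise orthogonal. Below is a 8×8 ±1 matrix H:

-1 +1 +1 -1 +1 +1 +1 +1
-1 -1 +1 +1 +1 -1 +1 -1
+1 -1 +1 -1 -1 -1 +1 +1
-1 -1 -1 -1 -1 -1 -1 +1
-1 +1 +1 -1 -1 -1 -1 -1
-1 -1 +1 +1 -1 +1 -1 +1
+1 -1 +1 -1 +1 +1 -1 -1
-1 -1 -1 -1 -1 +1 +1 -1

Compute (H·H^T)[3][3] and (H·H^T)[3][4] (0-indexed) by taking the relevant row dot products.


Row 3 of H: [-1, -1, -1, -1, -1, -1, -1, 1].
Row 4 of H: [-1, 1, 1, -1, -1, -1, -1, -1].
(H·H^T)[3][3] = Σ_j H[3][j]·H[3][j] = (-1)² + (-1)² + (-1)² + (-1)² + (-1)² + (-1)² + (-1)² + (1)² = 1 + 1 + 1 + 1 + 1 + 1 + 1 + 1 = 8.
(H·H^T)[3][4] = Σ_j H[3][j]·H[4][j] = (-1)·(-1) + (-1)·(1) + (-1)·(1) + (-1)·(-1) + (-1)·(-1) + (-1)·(-1) + (-1)·(-1) + (1)·(-1) = 1 + -1 + -1 + 1 + 1 + 1 + 1 + -1 = 2.
Rows 3 and 4 are not orthogonal (dot product = 2 ≠ 0), so H is not a Hadamard matrix.

(3,3) entry = 8; (3,4) entry = 2.


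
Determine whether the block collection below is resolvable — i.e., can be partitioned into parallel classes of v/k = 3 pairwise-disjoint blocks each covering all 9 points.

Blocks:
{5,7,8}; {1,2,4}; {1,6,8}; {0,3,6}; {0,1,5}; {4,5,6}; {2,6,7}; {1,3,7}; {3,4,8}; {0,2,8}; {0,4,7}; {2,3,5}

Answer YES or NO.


v = 9, block size k = 3, number of blocks = 12.
For resolvability, blocks must partition into parallel classes of size v/k = 3.
Total blocks must therefore be a multiple of 3: 12 = 3·4 + 0 ⇒ divisible ✓.
Greedy packing gives 4 candidate class(es). Each should be a full parallel class (size 3, covers all 9 points).
  Class 1 (3 blocks): {5,7,8}; {1,2,4}; {0,3,6}. Points covered: [0, 1, 2, 3, 4, 5, 6, 7, 8].
  Class 2 (3 blocks): {1,6,8}; {0,4,7}; {2,3,5}. Points covered: [0, 1, 2, 3, 4, 5, 6, 7, 8].
  Class 3 (3 blocks): {0,1,5}; {2,6,7}; {3,4,8}. Points covered: [0, 1, 2, 3, 4, 5, 6, 7, 8].
  Class 4 (3 blocks): {4,5,6}; {1,3,7}; {0,2,8}. Points covered: [0, 1, 2, 3, 4, 5, 6, 7, 8].
All classes full (size 3)? YES. All classes cover every point? YES.
Resolvable? YES.

YES


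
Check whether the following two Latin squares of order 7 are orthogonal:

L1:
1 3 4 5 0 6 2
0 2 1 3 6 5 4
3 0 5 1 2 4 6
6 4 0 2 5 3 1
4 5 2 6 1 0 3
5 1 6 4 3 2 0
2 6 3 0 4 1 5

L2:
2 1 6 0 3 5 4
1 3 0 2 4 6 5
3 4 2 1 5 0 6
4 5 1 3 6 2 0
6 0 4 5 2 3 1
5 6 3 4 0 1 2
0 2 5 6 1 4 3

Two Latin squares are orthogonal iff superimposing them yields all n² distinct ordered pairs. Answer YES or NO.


Form the n² = 49 superimposed pairs (L1[i][j], L2[i][j]), row by row (rows and columns indexed from 0):
row 0: (1,2) (3,1) (4,6) (5,0) (0,3) (6,5) (2,4)
row 1: (0,1) (2,3) (1,0) (3,2) (6,4) (5,6) (4,5)
row 2: (3,3) (0,4) (5,2) (1,1) (2,5) (4,0) (6,6)
row 3: (6,4) (4,5) (0,1) (2,3) (5,6) (3,2) (1,0)
row 4: (4,6) (5,0) (2,4) (6,5) (1,2) (0,3) (3,1)
row 5: (5,5) (1,6) (6,3) (4,4) (3,0) (2,1) (0,2)
row 6: (2,0) (6,2) (3,5) (0,6) (4,1) (1,4) (5,3)
Orthogonality requires all 49 pairs distinct.
But the pair (6,4) repeats: cell (1,4) has L1 = 6, L2 = 4, and cell (3,0) has L1 = 6, L2 = 4.
A repeated pair means some other pair never occurs (only 35 distinct pairs out of 49), so the squares are not orthogonal.
Conclusion: NO.

NO


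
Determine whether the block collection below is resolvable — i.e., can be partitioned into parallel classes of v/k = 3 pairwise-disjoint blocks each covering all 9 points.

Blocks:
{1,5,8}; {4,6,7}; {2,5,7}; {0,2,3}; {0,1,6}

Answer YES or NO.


v = 9, block size k = 3, number of blocks = 5.
For resolvability, blocks must partition into parallel classes of size v/k = 3.
Total blocks must therefore be a multiple of 3: 5 = 3·1 + 2 ⇒ not divisible ✗.
Resolvable? NO.

NO


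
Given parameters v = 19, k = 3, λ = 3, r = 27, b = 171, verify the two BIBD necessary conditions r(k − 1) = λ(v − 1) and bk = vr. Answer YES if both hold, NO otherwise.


Condition (i): r(k − 1) = 27·2 = 54; λ(v − 1) = 3·18 = 54. Match? YES.
Condition (ii): bk = 171·3 = 513; vr = 19·27 = 513. Match? YES.
Both conditions hold? YES.

YES


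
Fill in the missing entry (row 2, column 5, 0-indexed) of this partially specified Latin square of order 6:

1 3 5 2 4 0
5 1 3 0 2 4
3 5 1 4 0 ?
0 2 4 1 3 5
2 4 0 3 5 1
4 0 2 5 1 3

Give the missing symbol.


Row 2 contains symbols [0, 1, 3, 4, 5] — missing [2].
Column 5 contains symbols [0, 1, 3, 4, 5] — missing [2].
The missing symbol must appear in both missing sets; intersection = [2].
Therefore the hidden value is 2.

Missing value = 2.


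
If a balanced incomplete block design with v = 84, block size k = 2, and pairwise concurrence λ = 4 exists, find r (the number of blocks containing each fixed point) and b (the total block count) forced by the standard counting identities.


Any 2-(v, k, λ) BIBD satisfies two necessary conditions:
  (i)  Each point sits in r blocks, and counting incidences through any fixed point gives r(k − 1) = λ(v − 1), so r = λ(v − 1)/(k − 1).
  (ii) Total incidences bk = vr, so b = vr/k.
Step 1: r = λ(v − 1)/(k − 1) = 4·(84 − 1)/(2 − 1) = 4·83/1 = 332/1 = 332.
Step 2: b = vr/k = 84·332/2 = 27888/2 = 13944.
Check integrality: r = 332 ∈ Z ✓, b = 13944 ∈ Z ✓.
(These identities are necessary conditions: they determine r and b for any design with these parameters, but do not by themselves prove that one exists.)

r = 332, b = 13944.


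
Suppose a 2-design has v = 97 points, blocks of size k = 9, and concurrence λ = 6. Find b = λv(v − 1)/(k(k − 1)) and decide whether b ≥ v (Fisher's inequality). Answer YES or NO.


b = λv(v − 1)/(k(k − 1)) = 6·97·96/(9·8) = 55872/72 = 776.
Compare with v = 97: b ≥ v, so Fisher's inequality holds.

YES


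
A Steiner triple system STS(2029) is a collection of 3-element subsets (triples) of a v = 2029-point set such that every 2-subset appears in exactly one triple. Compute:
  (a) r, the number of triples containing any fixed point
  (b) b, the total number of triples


An STS(v) is a 2-(v, 3, 1) BIBD: block size k = 3, λ = 1.
Replication: r(k − 1) = λ(v − 1) ⇒ r·2 = 2029 − 1 = 2028 ⇒ r = 1014.
Block count: bk = vr ⇒ b·3 = 2029·1014 = 2057406 ⇒ b = 685802.

r = 1014, b = 685802.


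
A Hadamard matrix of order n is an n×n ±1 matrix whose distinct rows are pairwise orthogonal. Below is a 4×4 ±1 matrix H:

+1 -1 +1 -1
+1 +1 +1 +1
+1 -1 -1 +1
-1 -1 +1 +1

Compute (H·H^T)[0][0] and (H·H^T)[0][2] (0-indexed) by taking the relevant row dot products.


Row 0 of H: [1, -1, 1, -1].
Row 2 of H: [1, -1, -1, 1].
(H·H^T)[0][0] = Σ_j H[0][j]·H[0][j] = (1)² + (-1)² + (1)² + (-1)² = 1 + 1 + 1 + 1 = 4.
(H·H^T)[0][2] = Σ_j H[0][j]·H[2][j] = (1)·(1) + (-1)·(-1) + (1)·(-1) + (-1)·(1) = 1 + 1 + -1 + -1 = 0.
So rows 0 and 2 are orthogonal; the diagonal entry equals n = 4.

(0,0) entry = 4; (0,2) entry = 0.


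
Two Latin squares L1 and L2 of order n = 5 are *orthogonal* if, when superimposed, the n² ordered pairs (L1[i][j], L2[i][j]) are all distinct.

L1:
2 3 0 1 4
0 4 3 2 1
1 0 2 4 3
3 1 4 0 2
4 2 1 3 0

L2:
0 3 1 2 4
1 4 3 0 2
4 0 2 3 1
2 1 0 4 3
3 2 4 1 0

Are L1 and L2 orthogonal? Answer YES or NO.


Form the n² = 25 superimposed pairs (L1[i][j], L2[i][j]), row by row (rows and columns indexed from 0):
row 0: (2,0) (3,3) (0,1) (1,2) (4,4)
row 1: (0,1) (4,4) (3,3) (2,0) (1,2)
row 2: (1,4) (0,0) (2,2) (4,3) (3,1)
row 3: (3,2) (1,1) (4,0) (0,4) (2,3)
row 4: (4,3) (2,2) (1,4) (3,1) (0,0)
Orthogonality requires all 25 pairs distinct.
But the pair (0,1) repeats: cell (0,2) has L1 = 0, L2 = 1, and cell (1,0) has L1 = 0, L2 = 1.
A repeated pair means some other pair never occurs (only 15 distinct pairs out of 25), so the squares are not orthogonal.
Conclusion: NO.

NO


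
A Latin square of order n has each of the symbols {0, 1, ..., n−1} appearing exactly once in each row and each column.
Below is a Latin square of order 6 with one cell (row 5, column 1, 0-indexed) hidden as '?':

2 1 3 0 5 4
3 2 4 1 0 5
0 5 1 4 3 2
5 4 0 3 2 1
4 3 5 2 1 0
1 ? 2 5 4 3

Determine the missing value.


Row 5 contains symbols [1, 2, 3, 4, 5] — missing [0].
Column 1 contains symbols [1, 2, 3, 4, 5] — missing [0].
The missing symbol must appear in both missing sets; intersection = [0].
Therefore the hidden value is 0.

Missing value = 0.


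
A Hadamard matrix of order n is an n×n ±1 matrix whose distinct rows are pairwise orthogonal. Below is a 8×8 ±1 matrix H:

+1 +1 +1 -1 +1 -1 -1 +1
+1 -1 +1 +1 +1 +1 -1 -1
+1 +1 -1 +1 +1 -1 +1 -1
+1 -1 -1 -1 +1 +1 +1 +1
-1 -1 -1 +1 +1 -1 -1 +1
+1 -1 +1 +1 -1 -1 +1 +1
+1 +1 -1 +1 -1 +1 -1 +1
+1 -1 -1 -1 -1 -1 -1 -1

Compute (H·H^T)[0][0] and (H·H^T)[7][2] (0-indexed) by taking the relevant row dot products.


Row 0 of H: [1, 1, 1, -1, 1, -1, -1, 1].
Row 2 of H: [1, 1, -1, 1, 1, -1, 1, -1].
Row 7 of H: [1, -1, -1, -1, -1, -1, -1, -1].
(H·H^T)[0][0] = Σ_j H[0][j]·H[0][j] = (1)² + (1)² + (1)² + (-1)² + (1)² + (-1)² + (-1)² + (1)² = 1 + 1 + 1 + 1 + 1 + 1 + 1 + 1 = 8.
(H·H^T)[7][2] = Σ_j H[7][j]·H[2][j] = (1)·(1) + (-1)·(1) + (-1)·(-1) + (-1)·(1) + (-1)·(1) + (-1)·(-1) + (-1)·(1) + (-1)·(-1) = 1 + -1 + 1 + -1 + -1 + 1 + -1 + 1 = 0.
So rows 7 and 2 are orthogonal; the diagonal entry equals n = 8.

(0,0) entry = 8; (7,2) entry = 0.


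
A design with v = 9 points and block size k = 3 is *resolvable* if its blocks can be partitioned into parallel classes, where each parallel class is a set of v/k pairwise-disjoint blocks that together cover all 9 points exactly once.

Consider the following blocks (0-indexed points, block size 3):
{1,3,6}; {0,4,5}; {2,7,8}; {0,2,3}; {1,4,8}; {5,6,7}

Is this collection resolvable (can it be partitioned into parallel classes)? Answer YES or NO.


v = 9, block size k = 3, number of blocks = 6.
For resolvability, blocks must partition into parallel classes of size v/k = 3.
Total blocks must therefore be a multiple of 3: 6 = 3·2 + 0 ⇒ divisible ✓.
Greedy packing gives 2 candidate class(es). Each should be a full parallel class (size 3, covers all 9 points).
  Class 1 (3 blocks): {1,3,6}; {0,4,5}; {2,7,8}. Points covered: [0, 1, 2, 3, 4, 5, 6, 7, 8].
  Class 2 (3 blocks): {0,2,3}; {1,4,8}; {5,6,7}. Points covered: [0, 1, 2, 3, 4, 5, 6, 7, 8].
All classes full (size 3)? YES. All classes cover every point? YES.
Resolvable? YES.

YES


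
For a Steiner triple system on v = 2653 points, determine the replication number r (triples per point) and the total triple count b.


An STS(v) is a 2-(v, 3, 1) BIBD: block size k = 3, λ = 1.
Replication: r(k − 1) = λ(v − 1) ⇒ r·2 = 2653 − 1 = 2652 ⇒ r = 1326.
Block count: b = v(v − 1)/6 = 2653·2652/6 = 7035756/6 = 1172626.

r = 1326, b = 1172626.


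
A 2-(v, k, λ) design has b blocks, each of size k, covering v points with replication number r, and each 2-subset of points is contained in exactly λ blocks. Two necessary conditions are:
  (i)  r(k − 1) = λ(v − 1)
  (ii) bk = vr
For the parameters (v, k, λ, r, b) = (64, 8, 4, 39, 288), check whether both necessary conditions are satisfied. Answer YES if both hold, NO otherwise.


Condition (i): r(k − 1) = 39·7 = 273; λ(v − 1) = 4·63 = 252. Match? NO.
Condition (ii): bk = 288·8 = 2304; vr = 64·39 = 2496. Match? NO.
Both conditions hold? NO.

NO


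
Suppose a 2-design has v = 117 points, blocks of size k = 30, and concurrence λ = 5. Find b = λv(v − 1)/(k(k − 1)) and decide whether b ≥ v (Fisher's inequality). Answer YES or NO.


r = λ(v − 1)/(k − 1) = 5·116/29 = 20.
b = vr/k = 117·20/30 = 78.
Fisher's inequality: b ≥ v ⇔ 78 ≥ 117? NO.

NO


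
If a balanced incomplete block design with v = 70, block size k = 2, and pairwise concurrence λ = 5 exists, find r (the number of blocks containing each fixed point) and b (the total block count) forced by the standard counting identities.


Any 2-(v, k, λ) BIBD satisfies two necessary conditions:
  (i)  Each point sits in r blocks, and counting incidences through any fixed point gives r(k − 1) = λ(v − 1), so r = λ(v − 1)/(k − 1).
  (ii) Total incidences bk = vr, so b = vr/k.
Step 1: r = λ(v − 1)/(k − 1) = 5·(70 − 1)/(2 − 1) = 5·69/1 = 345/1 = 345.
Step 2: b = vr/k = 70·345/2 = 24150/2 = 12075.
Check integrality: r = 345 ∈ Z ✓, b = 12075 ∈ Z ✓.
(These identities are necessary conditions: they determine r and b for any design with these parameters, but do not by themselves prove that one exists.)

r = 345, b = 12075.


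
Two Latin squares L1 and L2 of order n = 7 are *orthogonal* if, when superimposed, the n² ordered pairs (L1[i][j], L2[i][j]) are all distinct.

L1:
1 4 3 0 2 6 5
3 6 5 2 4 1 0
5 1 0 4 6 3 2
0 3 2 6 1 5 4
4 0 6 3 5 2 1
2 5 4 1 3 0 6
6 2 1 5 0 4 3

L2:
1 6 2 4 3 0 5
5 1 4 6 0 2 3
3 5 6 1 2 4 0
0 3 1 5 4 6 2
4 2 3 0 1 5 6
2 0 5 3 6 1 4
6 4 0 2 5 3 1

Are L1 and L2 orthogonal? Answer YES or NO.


Form the n² = 49 superimposed pairs (L1[i][j], L2[i][j]), row by row (rows and columns indexed from 0):
row 0: (1,1) (4,6) (3,2) (0,4) (2,3) (6,0) (5,5)
row 1: (3,5) (6,1) (5,4) (2,6) (4,0) (1,2) (0,3)
row 2: (5,3) (1,5) (0,6) (4,1) (6,2) (3,4) (2,0)
row 3: (0,0) (3,3) (2,1) (6,5) (1,4) (5,6) (4,2)
row 4: (4,4) (0,2) (6,3) (3,0) (5,1) (2,5) (1,6)
row 5: (2,2) (5,0) (4,5) (1,3) (3,6) (0,1) (6,4)
row 6: (6,6) (2,4) (1,0) (5,2) (0,5) (4,3) (3,1)
Orthogonality requires all 49 pairs distinct.
Check by first coordinate: for each symbol s of L1, list the L2 entries in the n cells where L1 = s; they must all differ.
  L1 = 0: L2 entries (in reading order) 4, 3, 6, 0, 2, 1, 5 — all 7 distinct ✓
  L1 = 1: L2 entries (in reading order) 1, 2, 5, 4, 6, 3, 0 — all 7 distinct ✓
  L1 = 2: L2 entries (in reading order) 3, 6, 0, 1, 5, 2, 4 — all 7 distinct ✓
  L1 = 3: L2 entries (in reading order) 2, 5, 4, 3, 0, 6, 1 — all 7 distinct ✓
  L1 = 4: L2 entries (in reading order) 6, 0, 1, 2, 4, 5, 3 — all 7 distinct ✓
  L1 = 5: L2 entries (in reading order) 5, 4, 3, 6, 1, 0, 2 — all 7 distinct ✓
  L1 = 6: L2 entries (in reading order) 0, 1, 2, 5, 3, 4, 6 — all 7 distinct ✓
Every symbol of L1 meets every symbol of L2 exactly once, so all 49 pairs are distinct (49 of 49).
Conclusion: YES.

YES


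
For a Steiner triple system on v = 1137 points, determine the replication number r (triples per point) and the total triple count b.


An STS(v) is a 2-(v, 3, 1) BIBD: block size k = 3, λ = 1.
Replication: r(k − 1) = λ(v − 1) ⇒ r·2 = 1137 − 1 = 1136 ⇒ r = 568.
Block count: b = v(v − 1)/6 = 1137·1136/6 = 1291632/6 = 215272.

r = 568, b = 215272.


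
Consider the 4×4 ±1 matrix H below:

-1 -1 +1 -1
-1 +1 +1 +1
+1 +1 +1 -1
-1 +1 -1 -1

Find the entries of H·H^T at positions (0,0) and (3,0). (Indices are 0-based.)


Row 0 of H: [-1, -1, 1, -1].
Row 3 of H: [-1, 1, -1, -1].
(H·H^T)[0][0] = Σ_j H[0][j]·H[0][j] = (-1)² + (-1)² + (1)² + (-1)² = 1 + 1 + 1 + 1 = 4.
(H·H^T)[3][0] = Σ_j H[3][j]·H[0][j] = (-1)·(-1) + (1)·(-1) + (-1)·(1) + (-1)·(-1) = 1 + -1 + -1 + 1 = 0.
So rows 3 and 0 are orthogonal; the diagonal entry equals n = 4.

(0,0) entry = 4; (3,0) entry = 0.


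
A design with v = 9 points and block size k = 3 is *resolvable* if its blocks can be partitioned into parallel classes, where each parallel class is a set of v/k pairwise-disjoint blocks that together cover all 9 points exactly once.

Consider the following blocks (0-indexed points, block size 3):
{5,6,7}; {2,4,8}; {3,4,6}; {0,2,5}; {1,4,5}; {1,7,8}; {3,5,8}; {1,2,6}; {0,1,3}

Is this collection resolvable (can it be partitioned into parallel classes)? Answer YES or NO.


v = 9, block size k = 3, number of blocks = 9.
For resolvability, blocks must partition into parallel classes of size v/k = 3.
Total blocks must therefore be a multiple of 3: 9 = 3·3 + 0 ⇒ divisible ✓.
Consider block {1,4,5}. It intersects every other block in the collection, so no parallel class of size 3 can contain it.
Since every block must belong to some parallel class in a resolution, the collection cannot be partitioned into parallel classes.
Resolvable? NO.

NO


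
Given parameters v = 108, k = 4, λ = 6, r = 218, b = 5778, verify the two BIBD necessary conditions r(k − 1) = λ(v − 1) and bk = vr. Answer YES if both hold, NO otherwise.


Condition (i): r(k − 1) = 218·3 = 654; λ(v − 1) = 6·107 = 642. Match? NO.
Condition (ii): bk = 5778·4 = 23112; vr = 108·218 = 23544. Match? NO.
Both conditions hold? NO.

NO


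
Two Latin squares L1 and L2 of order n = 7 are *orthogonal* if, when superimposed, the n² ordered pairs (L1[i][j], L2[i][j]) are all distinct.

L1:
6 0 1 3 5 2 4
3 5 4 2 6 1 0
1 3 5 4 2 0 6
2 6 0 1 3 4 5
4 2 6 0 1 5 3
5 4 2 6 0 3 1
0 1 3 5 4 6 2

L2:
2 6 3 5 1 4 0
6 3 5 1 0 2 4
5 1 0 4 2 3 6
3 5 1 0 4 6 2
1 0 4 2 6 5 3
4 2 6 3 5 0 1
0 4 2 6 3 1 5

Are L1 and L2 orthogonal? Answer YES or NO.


Form the n² = 49 superimposed pairs (L1[i][j], L2[i][j]), row by row (rows and columns indexed from 0):
row 0: (6,2) (0,6) (1,3) (3,5) (5,1) (2,4) (4,0)
row 1: (3,6) (5,3) (4,5) (2,1) (6,0) (1,2) (0,4)
row 2: (1,5) (3,1) (5,0) (4,4) (2,2) (0,3) (6,6)
row 3: (2,3) (6,5) (0,1) (1,0) (3,4) (4,6) (5,2)
row 4: (4,1) (2,0) (6,4) (0,2) (1,6) (5,5) (3,3)
row 5: (5,4) (4,2) (2,6) (6,3) (0,5) (3,0) (1,1)
row 6: (0,0) (1,4) (3,2) (5,6) (4,3) (6,1) (2,5)
Orthogonality requires all 49 pairs distinct.
Check by first coordinate: for each symbol s of L1, list the L2 entries in the n cells where L1 = s; they must all differ.
  L1 = 0: L2 entries (in reading order) 6, 4, 3, 1, 2, 5, 0 — all 7 distinct ✓
  L1 = 1: L2 entries (in reading order) 3, 2, 5, 0, 6, 1, 4 — all 7 distinct ✓
  L1 = 2: L2 entries (in reading order) 4, 1, 2, 3, 0, 6, 5 — all 7 distinct ✓
  L1 = 3: L2 entries (in reading order) 5, 6, 1, 4, 3, 0, 2 — all 7 distinct ✓
  L1 = 4: L2 entries (in reading order) 0, 5, 4, 6, 1, 2, 3 — all 7 distinct ✓
  L1 = 5: L2 entries (in reading order) 1, 3, 0, 2, 5, 4, 6 — all 7 distinct ✓
  L1 = 6: L2 entries (in reading order) 2, 0, 6, 5, 4, 3, 1 — all 7 distinct ✓
Every symbol of L1 meets every symbol of L2 exactly once, so all 49 pairs are distinct (49 of 49).
Conclusion: YES.

YES
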